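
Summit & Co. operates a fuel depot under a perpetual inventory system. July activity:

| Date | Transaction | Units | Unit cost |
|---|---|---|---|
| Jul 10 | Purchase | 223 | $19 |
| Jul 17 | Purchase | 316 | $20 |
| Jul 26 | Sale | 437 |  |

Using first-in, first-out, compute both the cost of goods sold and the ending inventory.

Jul 26, 437 sold [FIFO — oldest first]: 223 @ $19 + 214 @ $20 = $8,517
Ending inventory: 102 @ $20 = $2,040
Check: goods available $10,557 = COGS $8,517 + ending $2,040

COGS = $8,517; ending inventory = $2,040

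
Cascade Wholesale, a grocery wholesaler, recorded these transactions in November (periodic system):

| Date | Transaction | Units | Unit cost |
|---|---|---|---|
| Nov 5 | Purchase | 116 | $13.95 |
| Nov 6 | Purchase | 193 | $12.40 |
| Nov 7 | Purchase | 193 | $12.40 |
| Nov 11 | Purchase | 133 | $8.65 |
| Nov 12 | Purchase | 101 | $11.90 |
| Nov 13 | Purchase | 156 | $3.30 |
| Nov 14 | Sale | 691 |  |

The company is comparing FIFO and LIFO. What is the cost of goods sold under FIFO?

COGS = $8,221.45

FIFO COGS: 116 @ $13.95 + 193 @ $12.40 + 193 @ $12.40 + 133 @ $8.65 + 56 @ $11.90 = $8,221.45
LIFO COGS: 156 @ $3.30 + 101 @ $11.90 + 133 @ $8.65 + 193 @ $12.40 + 108 @ $12.40 = $6,599.55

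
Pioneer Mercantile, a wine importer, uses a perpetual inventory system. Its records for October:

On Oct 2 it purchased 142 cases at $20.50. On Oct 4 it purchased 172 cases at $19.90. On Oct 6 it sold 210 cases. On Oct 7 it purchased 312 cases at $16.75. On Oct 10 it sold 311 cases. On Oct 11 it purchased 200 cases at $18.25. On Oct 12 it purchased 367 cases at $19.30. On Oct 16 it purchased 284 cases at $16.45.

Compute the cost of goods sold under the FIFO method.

Oct 6, 210 sold [FIFO — oldest first]: 142 @ $20.50 + 68 @ $19.90 = $4,264.20
Oct 10, 311 sold [FIFO — oldest first]: 104 @ $19.90 + 207 @ $16.75 = $5,536.85
Total COGS = $4,264.20 + $5,536.85 = $9,801.05
Ending inventory: 105 @ $16.75 + 200 @ $18.25 + 367 @ $19.30 + 284 @ $16.45 = $17,163.65

COGS = $9,801.05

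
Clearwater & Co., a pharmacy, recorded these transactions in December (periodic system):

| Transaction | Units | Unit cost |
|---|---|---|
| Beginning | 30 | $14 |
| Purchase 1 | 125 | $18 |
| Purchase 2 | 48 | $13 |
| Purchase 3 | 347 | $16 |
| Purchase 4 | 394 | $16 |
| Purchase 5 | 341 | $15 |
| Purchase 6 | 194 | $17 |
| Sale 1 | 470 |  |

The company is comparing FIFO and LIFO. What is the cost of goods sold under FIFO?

FIFO COGS: 30 @ $14 + 125 @ $18 + 48 @ $13 + 267 @ $16 = $7,566
LIFO COGS: 194 @ $17 + 276 @ $15 = $7,438

COGS = $7,566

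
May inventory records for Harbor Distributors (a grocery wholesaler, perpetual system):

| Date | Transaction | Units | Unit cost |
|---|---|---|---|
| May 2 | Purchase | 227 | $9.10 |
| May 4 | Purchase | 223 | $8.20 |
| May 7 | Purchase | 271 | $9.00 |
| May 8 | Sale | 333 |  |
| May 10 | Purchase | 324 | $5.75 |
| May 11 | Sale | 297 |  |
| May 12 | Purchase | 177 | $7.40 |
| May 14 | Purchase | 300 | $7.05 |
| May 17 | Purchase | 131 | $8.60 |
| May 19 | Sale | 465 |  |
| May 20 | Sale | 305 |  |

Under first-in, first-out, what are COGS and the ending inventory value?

COGS = $10,761.00; ending inventory = $1,986.70

May 8, 333 sold [FIFO — oldest first]: 227 @ $9.10 + 106 @ $8.20 = $2,934.90
May 11, 297 sold [FIFO — oldest first]: 117 @ $8.20 + 180 @ $9.00 = $2,579.40
May 19, 465 sold [FIFO — oldest first]: 91 @ $9.00 + 324 @ $5.75 + 50 @ $7.40 = $3,052.00
May 20, 305 sold [FIFO — oldest first]: 127 @ $7.40 + 178 @ $7.05 = $2,194.70
Total COGS = $2,934.90 + $2,579.40 + $3,052.00 + $2,194.70 = $10,761.00
Ending inventory: 122 @ $7.05 + 131 @ $8.60 = $1,986.70
Check: goods available $12,747.70 = COGS $10,761.00 + ending $1,986.70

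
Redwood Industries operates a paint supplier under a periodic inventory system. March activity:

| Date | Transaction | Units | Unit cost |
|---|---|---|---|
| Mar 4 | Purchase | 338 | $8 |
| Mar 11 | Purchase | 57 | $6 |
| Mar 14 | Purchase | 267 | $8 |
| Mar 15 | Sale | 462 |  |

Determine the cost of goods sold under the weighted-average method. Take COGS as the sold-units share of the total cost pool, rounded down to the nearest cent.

Mar 15, sell 462: 462/662 × $5,182.00 → $3,616.44
Ending inventory (cost pool remaining) = $1,565.56

COGS = $3,616.44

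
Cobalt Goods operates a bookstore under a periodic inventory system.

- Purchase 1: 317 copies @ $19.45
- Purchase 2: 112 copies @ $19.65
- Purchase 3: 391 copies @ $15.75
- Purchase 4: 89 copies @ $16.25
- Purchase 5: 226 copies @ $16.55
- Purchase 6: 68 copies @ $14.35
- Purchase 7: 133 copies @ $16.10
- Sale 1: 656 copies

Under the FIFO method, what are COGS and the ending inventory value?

COGS = $11,941.70; ending inventory = $10,886.65

Sale 1 (656) [FIFO — oldest first]: 317 @ $19.45 + 112 @ $19.65 + 227 @ $15.75 = $11,941.70
Ending inventory: 164 @ $15.75 + 89 @ $16.25 + 226 @ $16.55 + 68 @ $14.35 + 133 @ $16.10 = $10,886.65
Check: goods available $22,828.35 = COGS $11,941.70 + ending $10,886.65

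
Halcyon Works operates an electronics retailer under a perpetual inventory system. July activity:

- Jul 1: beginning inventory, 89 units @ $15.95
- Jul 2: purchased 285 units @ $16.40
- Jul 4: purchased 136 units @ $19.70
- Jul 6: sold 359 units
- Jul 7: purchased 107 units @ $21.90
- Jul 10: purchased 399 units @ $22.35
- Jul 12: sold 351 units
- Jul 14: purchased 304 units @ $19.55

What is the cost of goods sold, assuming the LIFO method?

Jul 6, 359 sold [LIFO — newest first]: 136 @ $19.70 + 223 @ $16.40 = $6,336.40
Jul 12, 351 sold [LIFO — newest first]: 351 @ $22.35 = $7,844.85
Total COGS = $6,336.40 + $7,844.85 = $14,181.25
Ending inventory: 89 @ $15.95 + 62 @ $16.40 + 107 @ $21.90 + 48 @ $22.35 + 304 @ $19.55 = $11,795.65
Check: goods available $25,976.90 = COGS $14,181.25 + ending $11,795.65

COGS = $14,181.25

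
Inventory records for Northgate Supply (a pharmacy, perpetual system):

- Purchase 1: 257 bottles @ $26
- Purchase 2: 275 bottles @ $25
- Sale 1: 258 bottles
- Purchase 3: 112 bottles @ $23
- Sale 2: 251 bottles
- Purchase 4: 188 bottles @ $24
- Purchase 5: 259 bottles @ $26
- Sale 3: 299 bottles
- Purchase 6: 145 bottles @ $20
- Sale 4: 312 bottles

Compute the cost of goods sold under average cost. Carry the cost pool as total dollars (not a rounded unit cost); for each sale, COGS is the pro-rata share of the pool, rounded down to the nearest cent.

COGS = $27,570.35

After Purchase 1: 257 on hand, pool $6,682.00 (≈ $26.0000 each)
After Purchase 2: 532 on hand, pool $13,557.00 (≈ $25.4831 each)
Sale 1, sell 258: 258/532 × $13,557.00 → $6,574.63
After Purchase 3: 386 on hand, pool $9,558.37 (≈ $24.7626 each)
Sale 2, sell 251: 251/386 × $9,558.37 → $6,215.41
After Purchase 4: 323 on hand, pool $7,854.96 (≈ $24.3188 each)
After Purchase 5: 582 on hand, pool $14,588.96 (≈ $25.0669 each)
Sale 3, sell 299: 299/582 × $14,588.96 → $7,495.01
After Purchase 6: 428 on hand, pool $9,993.95 (≈ $23.3504 each)
Sale 4, sell 312: 312/428 × $9,993.95 → $7,285.30
Total COGS = $6,574.63 + $6,215.41 + $7,495.01 + $7,285.30 = $27,570.35
Ending inventory (cost pool remaining) = $2,708.65
Check: goods available $30,279.00 = COGS $27,570.35 + ending $2,708.65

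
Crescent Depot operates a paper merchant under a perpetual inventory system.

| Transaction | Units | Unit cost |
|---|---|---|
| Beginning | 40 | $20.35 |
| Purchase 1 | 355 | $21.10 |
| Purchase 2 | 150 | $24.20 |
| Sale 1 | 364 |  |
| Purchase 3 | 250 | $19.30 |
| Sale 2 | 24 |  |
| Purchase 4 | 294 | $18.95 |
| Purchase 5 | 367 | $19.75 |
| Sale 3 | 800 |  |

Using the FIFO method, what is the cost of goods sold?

COGS = $24,286.05

Sale 1 (364) [FIFO — oldest first]: 40 @ $20.35 + 324 @ $21.10 = $7,650.40
Sale 2 (24) [FIFO — oldest first]: 24 @ $21.10 = $506.40
Sale 3 (800) [FIFO — oldest first]: 7 @ $21.10 + 150 @ $24.20 + 250 @ $19.30 + 294 @ $18.95 + 99 @ $19.75 = $16,129.25
Total COGS = $7,650.40 + $506.40 + $16,129.25 = $24,286.05
Ending inventory: 268 @ $19.75 = $5,293.00
Check: goods available $29,579.05 = COGS $24,286.05 + ending $5,293.00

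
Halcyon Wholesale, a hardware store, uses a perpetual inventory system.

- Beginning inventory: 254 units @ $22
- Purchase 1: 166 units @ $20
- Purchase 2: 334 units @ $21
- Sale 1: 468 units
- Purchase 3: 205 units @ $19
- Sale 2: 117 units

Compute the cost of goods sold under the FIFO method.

Sale 1 (468) [FIFO — oldest first]: 254 @ $22 + 166 @ $20 + 48 @ $21 = $9,916
Sale 2 (117) [FIFO — oldest first]: 117 @ $21 = $2,457
Total COGS = $9,916 + $2,457 = $12,373
Ending inventory: 169 @ $21 + 205 @ $19 = $7,444

COGS = $12,373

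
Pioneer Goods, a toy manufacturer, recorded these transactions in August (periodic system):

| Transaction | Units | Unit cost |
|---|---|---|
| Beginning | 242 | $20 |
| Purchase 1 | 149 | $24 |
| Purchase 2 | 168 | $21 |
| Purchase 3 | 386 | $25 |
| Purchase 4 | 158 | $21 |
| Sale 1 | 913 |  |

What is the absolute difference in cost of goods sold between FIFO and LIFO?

FIFO COGS: 242 @ $20 + 149 @ $24 + 168 @ $21 + 354 @ $25 = $20,794
LIFO COGS: 158 @ $21 + 386 @ $25 + 168 @ $21 + 149 @ $24 + 52 @ $20 = $21,112
Difference = |$20,794 − $21,112| = $318

$318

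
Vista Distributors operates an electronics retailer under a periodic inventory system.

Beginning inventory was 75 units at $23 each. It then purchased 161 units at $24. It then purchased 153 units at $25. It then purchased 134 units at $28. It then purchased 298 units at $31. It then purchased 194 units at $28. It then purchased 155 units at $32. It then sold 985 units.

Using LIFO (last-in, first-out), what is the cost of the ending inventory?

Ending inventory = $4,365

Sale 1 (985) [LIFO — newest first]: 155 @ $32 + 194 @ $28 + 298 @ $31 + 134 @ $28 + 153 @ $25 + 51 @ $24 = $28,431
Ending inventory: 75 @ $23 + 110 @ $24 = $4,365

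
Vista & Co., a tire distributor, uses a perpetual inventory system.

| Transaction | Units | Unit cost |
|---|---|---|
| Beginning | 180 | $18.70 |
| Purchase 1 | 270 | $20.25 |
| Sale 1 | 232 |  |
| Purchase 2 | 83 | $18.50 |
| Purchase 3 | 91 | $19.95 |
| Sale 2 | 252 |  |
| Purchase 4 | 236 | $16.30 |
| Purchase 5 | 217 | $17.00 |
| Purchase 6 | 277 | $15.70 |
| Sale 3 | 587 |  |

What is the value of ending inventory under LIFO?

Sale 1 (232) [LIFO — newest first]: 232 @ $20.25 = $4,698.00
Sale 2 (252) [LIFO — newest first]: 91 @ $19.95 + 83 @ $18.50 + 38 @ $20.25 + 40 @ $18.70 = $4,868.45
Sale 3 (587) [LIFO — newest first]: 277 @ $15.70 + 217 @ $17.00 + 93 @ $16.30 = $9,553.80
Total COGS = $4,698.00 + $4,868.45 + $9,553.80 = $19,120.25
Ending inventory: 140 @ $18.70 + 143 @ $16.30 = $4,948.90

Ending inventory = $4,948.90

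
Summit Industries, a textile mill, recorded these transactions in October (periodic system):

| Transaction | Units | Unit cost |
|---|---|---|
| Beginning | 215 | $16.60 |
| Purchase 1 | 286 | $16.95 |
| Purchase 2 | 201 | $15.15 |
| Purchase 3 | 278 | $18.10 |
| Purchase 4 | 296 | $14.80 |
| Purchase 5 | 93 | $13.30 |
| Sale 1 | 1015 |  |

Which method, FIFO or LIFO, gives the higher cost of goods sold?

FIFO COGS: 215 @ $16.60 + 286 @ $16.95 + 201 @ $15.15 + 278 @ $18.10 + 35 @ $14.80 = $17,011.65
LIFO COGS: 93 @ $13.30 + 296 @ $14.80 + 278 @ $18.10 + 201 @ $15.15 + 147 @ $16.95 = $16,186.30

FIFO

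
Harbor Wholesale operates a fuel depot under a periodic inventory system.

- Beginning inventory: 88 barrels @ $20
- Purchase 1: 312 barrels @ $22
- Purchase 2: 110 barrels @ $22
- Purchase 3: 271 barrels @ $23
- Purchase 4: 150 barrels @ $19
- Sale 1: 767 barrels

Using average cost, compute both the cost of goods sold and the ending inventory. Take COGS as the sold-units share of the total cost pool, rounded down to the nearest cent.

Sale 1, sell 767: 767/931 × $20,127.00 → $16,581.53
Ending inventory (cost pool remaining) = $3,545.47

COGS = $16,581.53; ending inventory = $3,545.47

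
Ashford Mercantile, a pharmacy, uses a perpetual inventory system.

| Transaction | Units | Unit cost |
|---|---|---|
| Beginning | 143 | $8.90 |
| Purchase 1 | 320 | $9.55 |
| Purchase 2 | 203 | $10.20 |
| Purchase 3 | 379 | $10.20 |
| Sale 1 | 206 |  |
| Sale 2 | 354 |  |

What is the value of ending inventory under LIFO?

Ending inventory = $4,553.10

Sale 1 (206) [LIFO — newest first]: 206 @ $10.20 = $2,101.20
Sale 2 (354) [LIFO — newest first]: 173 @ $10.20 + 181 @ $10.20 = $3,610.80
Total COGS = $2,101.20 + $3,610.80 = $5,712.00
Ending inventory: 143 @ $8.90 + 320 @ $9.55 + 22 @ $10.20 = $4,553.10
Check: goods available $10,265.10 = COGS $5,712.00 + ending $4,553.10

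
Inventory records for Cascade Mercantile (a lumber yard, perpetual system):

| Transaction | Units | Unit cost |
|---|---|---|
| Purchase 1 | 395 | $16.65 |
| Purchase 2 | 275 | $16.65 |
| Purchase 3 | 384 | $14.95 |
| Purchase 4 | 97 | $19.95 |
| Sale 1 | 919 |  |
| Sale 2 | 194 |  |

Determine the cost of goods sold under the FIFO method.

COGS = $18,073.35

Sale 1 (919) [FIFO — oldest first]: 395 @ $16.65 + 275 @ $16.65 + 249 @ $14.95 = $14,878.05
Sale 2 (194) [FIFO — oldest first]: 135 @ $14.95 + 59 @ $19.95 = $3,195.30
Total COGS = $14,878.05 + $3,195.30 = $18,073.35
Ending inventory: 38 @ $19.95 = $758.10
Check: goods available $18,831.45 = COGS $18,073.35 + ending $758.10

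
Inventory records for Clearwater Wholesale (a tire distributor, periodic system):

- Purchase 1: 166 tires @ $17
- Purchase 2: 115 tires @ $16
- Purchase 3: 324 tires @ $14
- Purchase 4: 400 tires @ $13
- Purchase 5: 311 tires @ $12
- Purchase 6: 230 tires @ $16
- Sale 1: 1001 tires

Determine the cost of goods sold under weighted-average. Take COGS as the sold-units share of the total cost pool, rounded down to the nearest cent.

COGS = $14,121.48

Sale 1, sell 1001: 1001/1546 × $21,810.00 → $14,121.48
Ending inventory (cost pool remaining) = $7,688.52
Check: goods available $21,810.00 = COGS $14,121.48 + ending $7,688.52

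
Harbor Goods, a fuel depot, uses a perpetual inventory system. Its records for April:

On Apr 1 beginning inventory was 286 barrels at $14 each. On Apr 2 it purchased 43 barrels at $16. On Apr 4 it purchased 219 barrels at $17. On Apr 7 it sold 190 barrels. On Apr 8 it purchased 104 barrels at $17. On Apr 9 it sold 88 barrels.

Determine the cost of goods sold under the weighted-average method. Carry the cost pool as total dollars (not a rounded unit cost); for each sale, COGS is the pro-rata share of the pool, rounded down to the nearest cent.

COGS = $4,301.48

After Apr 1: 286 on hand, pool $4,004.00 (≈ $14.0000 each)
After Apr 2: 329 on hand, pool $4,692.00 (≈ $14.2614 each)
After Apr 4: 548 on hand, pool $8,415.00 (≈ $15.3558 each)
Apr 7, sell 190: 190/548 × $8,415.00 → $2,917.60
After Apr 8: 462 on hand, pool $7,265.40 (≈ $15.7260 each)
Apr 9, sell 88: 88/462 × $7,265.40 → $1,383.88
Total COGS = $2,917.60 + $1,383.88 = $4,301.48
Ending inventory (cost pool remaining) = $5,881.52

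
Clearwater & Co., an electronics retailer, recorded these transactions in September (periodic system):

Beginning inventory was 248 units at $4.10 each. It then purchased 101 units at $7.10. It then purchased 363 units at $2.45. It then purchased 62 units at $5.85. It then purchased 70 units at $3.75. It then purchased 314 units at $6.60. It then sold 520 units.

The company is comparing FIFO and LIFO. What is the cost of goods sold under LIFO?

COGS = $2,878.90

FIFO COGS: 248 @ $4.10 + 101 @ $7.10 + 171 @ $2.45 = $2,152.85
LIFO COGS: 314 @ $6.60 + 70 @ $3.75 + 62 @ $5.85 + 74 @ $2.45 = $2,878.90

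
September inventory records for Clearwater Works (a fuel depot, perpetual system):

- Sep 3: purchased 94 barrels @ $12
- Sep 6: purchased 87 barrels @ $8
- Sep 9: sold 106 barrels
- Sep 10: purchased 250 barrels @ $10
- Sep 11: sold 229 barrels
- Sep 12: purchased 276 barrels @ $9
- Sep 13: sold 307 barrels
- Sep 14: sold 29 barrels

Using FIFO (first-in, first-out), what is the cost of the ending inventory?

Sep 9, 106 sold [FIFO — oldest first]: 94 @ $12 + 12 @ $8 = $1,224
Sep 11, 229 sold [FIFO — oldest first]: 75 @ $8 + 154 @ $10 = $2,140
Sep 13, 307 sold [FIFO — oldest first]: 96 @ $10 + 211 @ $9 = $2,859
Sep 14, 29 sold [FIFO — oldest first]: 29 @ $9 = $261
Total COGS = $1,224 + $2,140 + $2,859 + $261 = $6,484
Ending inventory: 36 @ $9 = $324

Ending inventory = $324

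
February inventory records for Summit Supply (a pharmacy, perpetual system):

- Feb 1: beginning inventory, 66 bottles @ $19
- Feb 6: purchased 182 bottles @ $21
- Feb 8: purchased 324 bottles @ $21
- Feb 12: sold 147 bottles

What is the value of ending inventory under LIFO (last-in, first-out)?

Ending inventory = $8,793

Feb 12, 147 sold [LIFO — newest first]: 147 @ $21 = $3,087
Ending inventory: 66 @ $19 + 182 @ $21 + 177 @ $21 = $8,793
Check: goods available $11,880 = COGS $3,087 + ending $8,793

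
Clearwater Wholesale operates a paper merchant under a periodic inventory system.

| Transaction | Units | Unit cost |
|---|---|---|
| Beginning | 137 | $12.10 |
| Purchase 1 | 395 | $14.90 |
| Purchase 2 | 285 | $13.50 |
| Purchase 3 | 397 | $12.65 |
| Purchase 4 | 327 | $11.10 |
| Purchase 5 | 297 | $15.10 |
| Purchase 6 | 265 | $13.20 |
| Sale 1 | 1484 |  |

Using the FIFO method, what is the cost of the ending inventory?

Sale 1 (1484) [FIFO — oldest first]: 137 @ $12.10 + 395 @ $14.90 + 285 @ $13.50 + 397 @ $12.65 + 270 @ $11.10 = $19,409.75
Ending inventory: 57 @ $11.10 + 297 @ $15.10 + 265 @ $13.20 = $8,615.40

Ending inventory = $8,615.40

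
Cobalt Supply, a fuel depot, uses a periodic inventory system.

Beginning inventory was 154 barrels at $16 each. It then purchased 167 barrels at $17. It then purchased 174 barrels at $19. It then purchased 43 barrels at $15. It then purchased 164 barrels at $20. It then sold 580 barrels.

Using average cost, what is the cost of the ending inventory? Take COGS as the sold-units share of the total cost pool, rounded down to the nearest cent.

Ending inventory = $2,178.28

Sale 1, sell 580: 580/702 × $12,534.00 → $10,355.72
Ending inventory (cost pool remaining) = $2,178.28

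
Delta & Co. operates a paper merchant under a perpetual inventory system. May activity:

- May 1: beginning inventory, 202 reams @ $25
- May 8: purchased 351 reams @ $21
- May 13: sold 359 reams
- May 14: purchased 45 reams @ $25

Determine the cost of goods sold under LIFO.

COGS = $7,571

May 13, 359 sold [LIFO — newest first]: 351 @ $21 + 8 @ $25 = $7,571
Ending inventory: 194 @ $25 + 45 @ $25 = $5,975
Check: goods available $13,546 = COGS $7,571 + ending $5,975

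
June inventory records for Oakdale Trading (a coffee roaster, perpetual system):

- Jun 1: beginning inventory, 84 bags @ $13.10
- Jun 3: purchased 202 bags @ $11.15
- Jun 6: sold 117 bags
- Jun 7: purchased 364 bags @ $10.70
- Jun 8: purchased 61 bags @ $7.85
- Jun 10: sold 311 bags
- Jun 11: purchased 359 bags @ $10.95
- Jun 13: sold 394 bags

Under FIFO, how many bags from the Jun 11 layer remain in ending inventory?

Jun 6, 117 sold [FIFO — oldest first]: 84 @ $13.10 + 33 @ $11.15 = $1,468.35
Jun 10, 311 sold [FIFO — oldest first]: 169 @ $11.15 + 142 @ $10.70 = $3,403.75
Jun 13, 394 sold [FIFO — oldest first]: 222 @ $10.70 + 61 @ $7.85 + 111 @ $10.95 = $4,069.70
Total COGS = $1,468.35 + $3,403.75 + $4,069.70 = $8,941.80
Ending inventory: 248 @ $10.95 = $2,715.60
Check: goods available $11,657.40 = COGS $8,941.80 + ending $2,715.60

248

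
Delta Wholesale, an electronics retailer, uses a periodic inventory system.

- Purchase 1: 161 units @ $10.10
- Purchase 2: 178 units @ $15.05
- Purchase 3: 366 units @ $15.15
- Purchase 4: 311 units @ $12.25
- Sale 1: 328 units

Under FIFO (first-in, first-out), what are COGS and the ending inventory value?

COGS = $4,139.45; ending inventory = $9,520.20

Sale 1 (328) [FIFO — oldest first]: 161 @ $10.10 + 167 @ $15.05 = $4,139.45
Ending inventory: 11 @ $15.05 + 366 @ $15.15 + 311 @ $12.25 = $9,520.20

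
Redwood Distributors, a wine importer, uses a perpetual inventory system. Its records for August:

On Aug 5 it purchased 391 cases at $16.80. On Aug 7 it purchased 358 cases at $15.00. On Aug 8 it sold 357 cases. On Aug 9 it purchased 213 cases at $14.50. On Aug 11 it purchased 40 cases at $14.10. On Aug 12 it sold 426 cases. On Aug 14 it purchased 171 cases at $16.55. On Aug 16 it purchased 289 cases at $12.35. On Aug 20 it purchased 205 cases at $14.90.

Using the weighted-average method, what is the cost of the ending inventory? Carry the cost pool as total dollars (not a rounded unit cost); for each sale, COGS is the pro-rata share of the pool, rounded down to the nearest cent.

After Aug 5: 391 on hand, pool $6,568.80 (≈ $16.8000 each)
After Aug 7: 749 on hand, pool $11,938.80 (≈ $15.9397 each)
Aug 8, sell 357: 357/749 × $11,938.80 → $5,690.45
After Aug 9: 605 on hand, pool $9,336.85 (≈ $15.4328 each)
After Aug 11: 645 on hand, pool $9,900.85 (≈ $15.3502 each)
Aug 12, sell 426: 426/645 × $9,900.85 → $6,539.16
After Aug 14: 390 on hand, pool $6,191.74 (≈ $15.8763 each)
After Aug 16: 679 on hand, pool $9,760.89 (≈ $14.3754 each)
After Aug 20: 884 on hand, pool $12,815.39 (≈ $14.4970 each)
Total COGS = $5,690.45 + $6,539.16 = $12,229.61
Ending inventory (cost pool remaining) = $12,815.39
Check: goods available $25,045.00 = COGS $12,229.61 + ending $12,815.39

Ending inventory = $12,815.39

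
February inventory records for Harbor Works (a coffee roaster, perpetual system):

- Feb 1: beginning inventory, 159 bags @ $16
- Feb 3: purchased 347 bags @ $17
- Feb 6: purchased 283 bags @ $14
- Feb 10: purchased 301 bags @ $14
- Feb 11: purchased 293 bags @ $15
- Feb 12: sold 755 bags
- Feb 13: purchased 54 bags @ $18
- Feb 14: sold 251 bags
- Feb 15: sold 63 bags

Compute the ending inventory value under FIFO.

Ending inventory = $5,661

Feb 12, 755 sold [FIFO — oldest first]: 159 @ $16 + 347 @ $17 + 249 @ $14 = $11,929
Feb 14, 251 sold [FIFO — oldest first]: 34 @ $14 + 217 @ $14 = $3,514
Feb 15, 63 sold [FIFO — oldest first]: 63 @ $14 = $882
Total COGS = $11,929 + $3,514 + $882 = $16,325
Ending inventory: 21 @ $14 + 293 @ $15 + 54 @ $18 = $5,661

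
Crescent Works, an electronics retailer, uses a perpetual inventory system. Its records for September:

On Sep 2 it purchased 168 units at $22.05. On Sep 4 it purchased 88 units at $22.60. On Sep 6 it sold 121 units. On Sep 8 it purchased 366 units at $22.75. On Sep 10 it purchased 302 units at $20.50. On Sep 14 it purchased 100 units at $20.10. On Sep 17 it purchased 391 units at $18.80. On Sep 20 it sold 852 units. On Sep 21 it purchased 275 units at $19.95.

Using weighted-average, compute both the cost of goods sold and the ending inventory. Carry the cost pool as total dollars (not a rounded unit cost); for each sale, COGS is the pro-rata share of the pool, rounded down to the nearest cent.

After Sep 2: 168 on hand, pool $3,704.40 (≈ $22.0500 each)
After Sep 4: 256 on hand, pool $5,693.20 (≈ $22.2391 each)
Sep 6, sell 121: 121/256 × $5,693.20 → $2,690.92
After Sep 8: 501 on hand, pool $11,328.78 (≈ $22.6123 each)
After Sep 10: 803 on hand, pool $17,519.78 (≈ $21.8179 each)
After Sep 14: 903 on hand, pool $19,529.78 (≈ $21.6277 each)
After Sep 17: 1294 on hand, pool $26,880.58 (≈ $20.7732 each)
Sep 20, sell 852: 852/1294 × $26,880.58 → $17,698.80
After Sep 21: 717 on hand, pool $14,668.03 (≈ $20.4575 each)
Total COGS = $2,690.92 + $17,698.80 = $20,389.72
Ending inventory (cost pool remaining) = $14,668.03

COGS = $20,389.72; ending inventory = $14,668.03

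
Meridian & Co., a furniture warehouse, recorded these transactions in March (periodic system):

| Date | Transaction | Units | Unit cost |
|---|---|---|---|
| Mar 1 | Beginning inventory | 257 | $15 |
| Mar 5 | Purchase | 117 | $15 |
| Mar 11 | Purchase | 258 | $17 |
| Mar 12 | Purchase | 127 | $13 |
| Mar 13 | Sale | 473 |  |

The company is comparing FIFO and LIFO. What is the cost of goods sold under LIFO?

COGS = $7,357

FIFO COGS: 257 @ $15 + 117 @ $15 + 99 @ $17 = $7,293
LIFO COGS: 127 @ $13 + 258 @ $17 + 88 @ $15 = $7,357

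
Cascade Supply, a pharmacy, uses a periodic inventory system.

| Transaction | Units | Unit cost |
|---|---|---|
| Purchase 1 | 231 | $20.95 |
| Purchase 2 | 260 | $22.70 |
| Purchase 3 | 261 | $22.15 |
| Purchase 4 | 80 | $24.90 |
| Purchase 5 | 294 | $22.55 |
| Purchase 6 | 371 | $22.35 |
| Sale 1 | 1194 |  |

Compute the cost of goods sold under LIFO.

COGS = $26,962.30

Sale 1 (1194) [LIFO — newest first]: 371 @ $22.35 + 294 @ $22.55 + 80 @ $24.90 + 261 @ $22.15 + 188 @ $22.70 = $26,962.30
Ending inventory: 231 @ $20.95 + 72 @ $22.70 = $6,473.85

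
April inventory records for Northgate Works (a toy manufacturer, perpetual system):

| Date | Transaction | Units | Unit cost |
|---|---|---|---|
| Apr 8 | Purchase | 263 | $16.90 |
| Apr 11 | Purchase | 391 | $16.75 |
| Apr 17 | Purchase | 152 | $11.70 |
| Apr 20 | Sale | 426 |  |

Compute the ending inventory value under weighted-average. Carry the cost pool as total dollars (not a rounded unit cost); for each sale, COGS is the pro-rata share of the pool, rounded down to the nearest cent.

After Apr 8: 263 on hand, pool $4,444.70 (≈ $16.9000 each)
After Apr 11: 654 on hand, pool $10,993.95 (≈ $16.8103 each)
After Apr 17: 806 on hand, pool $12,772.35 (≈ $15.8466 each)
Apr 20, sell 426: 426/806 × $12,772.35 → $6,750.64
Ending inventory (cost pool remaining) = $6,021.71
Check: goods available $12,772.35 = COGS $6,750.64 + ending $6,021.71

Ending inventory = $6,021.71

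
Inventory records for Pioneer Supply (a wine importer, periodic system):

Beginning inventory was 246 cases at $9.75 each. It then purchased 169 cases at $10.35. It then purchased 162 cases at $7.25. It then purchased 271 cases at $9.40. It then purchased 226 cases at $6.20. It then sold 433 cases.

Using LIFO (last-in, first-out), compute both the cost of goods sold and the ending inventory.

COGS = $3,347.00; ending inventory = $5,923.75

Sale 1 (433) [LIFO — newest first]: 226 @ $6.20 + 207 @ $9.40 = $3,347.00
Ending inventory: 246 @ $9.75 + 169 @ $10.35 + 162 @ $7.25 + 64 @ $9.40 = $5,923.75
Check: goods available $9,270.75 = COGS $3,347.00 + ending $5,923.75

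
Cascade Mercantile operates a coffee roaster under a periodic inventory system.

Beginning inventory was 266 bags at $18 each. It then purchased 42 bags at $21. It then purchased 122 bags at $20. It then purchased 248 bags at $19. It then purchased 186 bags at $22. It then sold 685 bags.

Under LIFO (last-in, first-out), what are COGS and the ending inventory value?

Sale 1 (685) [LIFO — newest first]: 186 @ $22 + 248 @ $19 + 122 @ $20 + 42 @ $21 + 87 @ $18 = $13,692
Ending inventory: 179 @ $18 = $3,222
Check: goods available $16,914 = COGS $13,692 + ending $3,222

COGS = $13,692; ending inventory = $3,222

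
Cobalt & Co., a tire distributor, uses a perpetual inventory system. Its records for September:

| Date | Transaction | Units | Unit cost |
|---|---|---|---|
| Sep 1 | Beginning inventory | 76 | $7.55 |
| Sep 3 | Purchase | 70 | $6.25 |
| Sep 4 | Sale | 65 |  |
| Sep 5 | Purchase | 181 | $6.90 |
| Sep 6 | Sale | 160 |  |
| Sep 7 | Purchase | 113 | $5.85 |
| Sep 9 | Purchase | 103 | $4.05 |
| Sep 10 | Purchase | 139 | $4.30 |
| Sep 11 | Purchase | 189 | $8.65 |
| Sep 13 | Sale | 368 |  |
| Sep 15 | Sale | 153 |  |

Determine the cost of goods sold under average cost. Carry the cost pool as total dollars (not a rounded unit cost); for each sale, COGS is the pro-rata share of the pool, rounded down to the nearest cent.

After Sep 1: 76 on hand, pool $573.80 (≈ $7.5500 each)
After Sep 3: 146 on hand, pool $1,011.30 (≈ $6.9267 each)
Sep 4, sell 65: 65/146 × $1,011.30 → $450.23
After Sep 5: 262 on hand, pool $1,809.97 (≈ $6.9083 each)
Sep 6, sell 160: 160/262 × $1,809.97 → $1,105.32
After Sep 7: 215 on hand, pool $1,365.70 (≈ $6.3521 each)
After Sep 9: 318 on hand, pool $1,782.85 (≈ $5.6064 each)
After Sep 10: 457 on hand, pool $2,380.55 (≈ $5.2091 each)
After Sep 11: 646 on hand, pool $4,015.40 (≈ $6.2158 each)
Sep 13, sell 368: 368/646 × $4,015.40 → $2,287.41
Sep 15, sell 153: 153/278 × $1,727.99 → $951.01
Total COGS = $450.23 + $1,105.32 + $2,287.41 + $951.01 = $4,793.97
Ending inventory (cost pool remaining) = $776.98

COGS = $4,793.97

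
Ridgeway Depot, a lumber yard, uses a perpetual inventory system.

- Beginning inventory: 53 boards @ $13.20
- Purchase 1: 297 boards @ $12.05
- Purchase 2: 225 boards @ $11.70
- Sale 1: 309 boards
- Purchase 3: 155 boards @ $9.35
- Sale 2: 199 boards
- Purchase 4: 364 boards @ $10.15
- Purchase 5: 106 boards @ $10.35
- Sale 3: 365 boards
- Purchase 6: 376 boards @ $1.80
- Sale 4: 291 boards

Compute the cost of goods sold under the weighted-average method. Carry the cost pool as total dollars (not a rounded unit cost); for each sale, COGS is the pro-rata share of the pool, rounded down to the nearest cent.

COGS = $11,426.52

After Beginning: 53 on hand, pool $699.60 (≈ $13.2000 each)
After Purchase 1: 350 on hand, pool $4,278.45 (≈ $12.2241 each)
After Purchase 2: 575 on hand, pool $6,910.95 (≈ $12.0190 each)
Sale 1, sell 309: 309/575 × $6,910.95 → $3,713.88
After Purchase 3: 421 on hand, pool $4,646.32 (≈ $11.0364 each)
Sale 2, sell 199: 199/421 × $4,646.32 → $2,196.24
After Purchase 4: 586 on hand, pool $6,144.68 (≈ $10.4858 each)
After Purchase 5: 692 on hand, pool $7,241.78 (≈ $10.4650 each)
Sale 3, sell 365: 365/692 × $7,241.78 → $3,819.72
After Purchase 6: 703 on hand, pool $4,098.86 (≈ $5.8305 each)
Sale 4, sell 291: 291/703 × $4,098.86 → $1,696.68
Total COGS = $3,713.88 + $2,196.24 + $3,819.72 + $1,696.68 = $11,426.52
Ending inventory (cost pool remaining) = $2,402.18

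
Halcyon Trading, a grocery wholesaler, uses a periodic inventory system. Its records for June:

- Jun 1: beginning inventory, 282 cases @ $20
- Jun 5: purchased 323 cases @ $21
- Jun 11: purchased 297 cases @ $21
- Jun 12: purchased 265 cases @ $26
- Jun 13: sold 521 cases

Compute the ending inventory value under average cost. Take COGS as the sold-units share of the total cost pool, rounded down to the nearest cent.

Ending inventory = $14,143.36

Jun 13, sell 521: 521/1167 × $25,550.00 → $11,406.64
Ending inventory (cost pool remaining) = $14,143.36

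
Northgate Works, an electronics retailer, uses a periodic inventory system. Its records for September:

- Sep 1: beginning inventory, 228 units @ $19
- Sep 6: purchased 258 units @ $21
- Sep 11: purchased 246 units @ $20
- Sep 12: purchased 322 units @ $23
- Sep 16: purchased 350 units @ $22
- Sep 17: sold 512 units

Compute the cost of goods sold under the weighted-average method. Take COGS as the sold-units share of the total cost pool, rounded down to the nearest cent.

COGS = $10,858.48

Sep 17, sell 512: 512/1404 × $29,776.00 → $10,858.48
Ending inventory (cost pool remaining) = $18,917.52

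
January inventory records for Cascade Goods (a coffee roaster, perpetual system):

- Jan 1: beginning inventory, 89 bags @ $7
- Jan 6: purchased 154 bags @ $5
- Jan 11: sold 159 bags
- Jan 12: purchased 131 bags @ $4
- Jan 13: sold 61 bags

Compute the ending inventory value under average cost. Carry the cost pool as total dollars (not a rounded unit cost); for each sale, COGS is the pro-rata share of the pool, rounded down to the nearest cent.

After Jan 1: 89 on hand, pool $623.00 (≈ $7.0000 each)
After Jan 6: 243 on hand, pool $1,393.00 (≈ $5.7325 each)
Jan 11, sell 159: 159/243 × $1,393.00 → $911.46
After Jan 12: 215 on hand, pool $1,005.54 (≈ $4.6769 each)
Jan 13, sell 61: 61/215 × $1,005.54 → $285.29
Total COGS = $911.46 + $285.29 = $1,196.75
Ending inventory (cost pool remaining) = $720.25

Ending inventory = $720.25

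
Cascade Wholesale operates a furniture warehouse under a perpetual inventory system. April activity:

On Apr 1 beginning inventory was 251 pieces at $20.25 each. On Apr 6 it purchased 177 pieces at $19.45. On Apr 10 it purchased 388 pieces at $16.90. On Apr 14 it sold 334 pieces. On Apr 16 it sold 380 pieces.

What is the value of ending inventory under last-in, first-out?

Apr 14, 334 sold [LIFO — newest first]: 334 @ $16.90 = $5,644.60
Apr 16, 380 sold [LIFO — newest first]: 54 @ $16.90 + 177 @ $19.45 + 149 @ $20.25 = $7,372.50
Total COGS = $5,644.60 + $7,372.50 = $13,017.10
Ending inventory: 102 @ $20.25 = $2,065.50

Ending inventory = $2,065.50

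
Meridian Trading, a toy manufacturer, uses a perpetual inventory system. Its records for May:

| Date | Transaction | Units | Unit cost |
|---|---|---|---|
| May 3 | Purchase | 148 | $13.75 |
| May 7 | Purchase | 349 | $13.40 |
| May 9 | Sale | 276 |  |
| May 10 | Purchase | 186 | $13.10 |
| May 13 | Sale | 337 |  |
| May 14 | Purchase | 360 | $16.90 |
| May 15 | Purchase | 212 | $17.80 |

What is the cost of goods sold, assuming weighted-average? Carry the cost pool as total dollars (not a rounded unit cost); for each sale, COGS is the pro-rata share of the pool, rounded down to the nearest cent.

COGS = $8,215.83

After May 3: 148 on hand, pool $2,035.00 (≈ $13.7500 each)
After May 7: 497 on hand, pool $6,711.60 (≈ $13.5042 each)
May 9, sell 276: 276/497 × $6,711.60 → $3,727.16
After May 10: 407 on hand, pool $5,421.04 (≈ $13.3195 each)
May 13, sell 337: 337/407 × $5,421.04 → $4,488.67
After May 14: 430 on hand, pool $7,016.37 (≈ $16.3171 each)
After May 15: 642 on hand, pool $10,789.97 (≈ $16.8068 each)
Total COGS = $3,727.16 + $4,488.67 = $8,215.83
Ending inventory (cost pool remaining) = $10,789.97
Check: goods available $19,005.80 = COGS $8,215.83 + ending $10,789.97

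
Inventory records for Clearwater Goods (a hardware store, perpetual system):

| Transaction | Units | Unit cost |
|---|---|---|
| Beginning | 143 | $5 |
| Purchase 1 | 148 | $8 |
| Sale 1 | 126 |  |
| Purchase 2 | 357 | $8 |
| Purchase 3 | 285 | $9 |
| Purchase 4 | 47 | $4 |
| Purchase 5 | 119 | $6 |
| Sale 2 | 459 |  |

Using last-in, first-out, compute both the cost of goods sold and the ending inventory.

Sale 1 (126) [LIFO — newest first]: 126 @ $8 = $1,008
Sale 2 (459) [LIFO — newest first]: 119 @ $6 + 47 @ $4 + 285 @ $9 + 8 @ $8 = $3,531
Total COGS = $1,008 + $3,531 = $4,539
Ending inventory: 143 @ $5 + 22 @ $8 + 349 @ $8 = $3,683
Check: goods available $8,222 = COGS $4,539 + ending $3,683

COGS = $4,539; ending inventory = $3,683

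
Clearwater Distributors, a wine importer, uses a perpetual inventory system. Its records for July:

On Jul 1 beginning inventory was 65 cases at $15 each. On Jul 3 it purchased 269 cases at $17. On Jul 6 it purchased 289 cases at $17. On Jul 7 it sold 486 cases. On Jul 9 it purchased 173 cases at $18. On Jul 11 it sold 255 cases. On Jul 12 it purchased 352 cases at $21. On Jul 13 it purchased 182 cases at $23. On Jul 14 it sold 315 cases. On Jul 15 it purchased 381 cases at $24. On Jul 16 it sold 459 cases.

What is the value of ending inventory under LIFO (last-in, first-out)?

Ending inventory = $3,786

Jul 7, 486 sold [LIFO — newest first]: 289 @ $17 + 197 @ $17 = $8,262
Jul 11, 255 sold [LIFO — newest first]: 173 @ $18 + 72 @ $17 + 10 @ $15 = $4,488
Jul 14, 315 sold [LIFO — newest first]: 182 @ $23 + 133 @ $21 = $6,979
Jul 16, 459 sold [LIFO — newest first]: 381 @ $24 + 78 @ $21 = $10,782
Total COGS = $8,262 + $4,488 + $6,979 + $10,782 = $30,511
Ending inventory: 55 @ $15 + 141 @ $21 = $3,786
Check: goods available $34,297 = COGS $30,511 + ending $3,786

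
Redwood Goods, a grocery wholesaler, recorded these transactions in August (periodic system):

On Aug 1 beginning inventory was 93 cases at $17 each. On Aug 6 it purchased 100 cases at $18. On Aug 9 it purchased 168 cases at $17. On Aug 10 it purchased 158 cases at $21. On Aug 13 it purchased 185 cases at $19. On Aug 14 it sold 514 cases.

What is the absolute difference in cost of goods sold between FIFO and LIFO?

FIFO COGS: 93 @ $17 + 100 @ $18 + 168 @ $17 + 153 @ $21 = $9,450
LIFO COGS: 185 @ $19 + 158 @ $21 + 168 @ $17 + 3 @ $18 = $9,743
Difference = |$9,450 − $9,743| = $293

$293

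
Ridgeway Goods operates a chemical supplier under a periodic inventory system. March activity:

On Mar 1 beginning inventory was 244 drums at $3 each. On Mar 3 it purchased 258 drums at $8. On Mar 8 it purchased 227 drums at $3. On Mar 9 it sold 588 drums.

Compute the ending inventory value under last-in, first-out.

Mar 9, 588 sold [LIFO — newest first]: 227 @ $3 + 258 @ $8 + 103 @ $3 = $3,054
Ending inventory: 141 @ $3 = $423

Ending inventory = $423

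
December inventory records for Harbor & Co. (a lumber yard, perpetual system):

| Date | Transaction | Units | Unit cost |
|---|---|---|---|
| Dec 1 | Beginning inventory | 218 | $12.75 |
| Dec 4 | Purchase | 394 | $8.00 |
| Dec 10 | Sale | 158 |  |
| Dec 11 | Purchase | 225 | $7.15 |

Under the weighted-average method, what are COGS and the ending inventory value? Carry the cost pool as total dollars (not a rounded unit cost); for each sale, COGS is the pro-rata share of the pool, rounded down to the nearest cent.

After Dec 1: 218 on hand, pool $2,779.50 (≈ $12.7500 each)
After Dec 4: 612 on hand, pool $5,931.50 (≈ $9.6920 each)
Dec 10, sell 158: 158/612 × $5,931.50 → $1,531.33
After Dec 11: 679 on hand, pool $6,008.92 (≈ $8.8497 each)
Ending inventory (cost pool remaining) = $6,008.92

COGS = $1,531.33; ending inventory = $6,008.92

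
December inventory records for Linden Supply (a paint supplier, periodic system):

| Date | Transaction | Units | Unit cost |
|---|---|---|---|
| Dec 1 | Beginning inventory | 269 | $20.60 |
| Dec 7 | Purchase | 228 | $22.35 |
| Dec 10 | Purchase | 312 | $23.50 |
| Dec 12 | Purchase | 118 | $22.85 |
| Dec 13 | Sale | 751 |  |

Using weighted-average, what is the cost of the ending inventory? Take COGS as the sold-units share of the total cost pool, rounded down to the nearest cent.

Ending inventory = $3,923.55

Dec 13, sell 751: 751/927 × $20,665.50 → $16,741.95
Ending inventory (cost pool remaining) = $3,923.55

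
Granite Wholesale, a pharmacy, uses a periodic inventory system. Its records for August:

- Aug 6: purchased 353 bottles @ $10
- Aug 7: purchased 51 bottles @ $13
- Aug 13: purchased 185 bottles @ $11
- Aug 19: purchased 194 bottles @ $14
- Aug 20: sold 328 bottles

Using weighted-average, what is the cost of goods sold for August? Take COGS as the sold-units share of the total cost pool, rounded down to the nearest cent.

COGS = $3,746.65

Aug 20, sell 328: 328/783 × $8,944.00 → $3,746.65
Ending inventory (cost pool remaining) = $5,197.35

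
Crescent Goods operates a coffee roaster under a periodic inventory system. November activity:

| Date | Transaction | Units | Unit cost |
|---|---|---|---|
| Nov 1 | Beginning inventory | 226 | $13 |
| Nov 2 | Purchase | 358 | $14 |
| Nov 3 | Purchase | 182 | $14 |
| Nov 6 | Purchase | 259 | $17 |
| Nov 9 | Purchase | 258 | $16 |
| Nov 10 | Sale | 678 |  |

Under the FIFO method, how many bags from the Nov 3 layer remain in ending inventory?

Nov 10, 678 sold [FIFO — oldest first]: 226 @ $13 + 358 @ $14 + 94 @ $14 = $9,266
Ending inventory: 88 @ $14 + 259 @ $17 + 258 @ $16 = $9,763

88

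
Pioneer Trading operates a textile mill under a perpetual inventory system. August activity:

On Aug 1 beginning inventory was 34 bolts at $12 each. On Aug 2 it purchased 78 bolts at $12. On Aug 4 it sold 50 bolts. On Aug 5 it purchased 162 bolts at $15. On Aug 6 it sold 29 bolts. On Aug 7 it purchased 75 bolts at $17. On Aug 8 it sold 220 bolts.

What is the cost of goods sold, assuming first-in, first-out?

COGS = $4,199

Aug 4, 50 sold [FIFO — oldest first]: 34 @ $12 + 16 @ $12 = $600
Aug 6, 29 sold [FIFO — oldest first]: 29 @ $12 = $348
Aug 8, 220 sold [FIFO — oldest first]: 33 @ $12 + 162 @ $15 + 25 @ $17 = $3,251
Total COGS = $600 + $348 + $3,251 = $4,199
Ending inventory: 50 @ $17 = $850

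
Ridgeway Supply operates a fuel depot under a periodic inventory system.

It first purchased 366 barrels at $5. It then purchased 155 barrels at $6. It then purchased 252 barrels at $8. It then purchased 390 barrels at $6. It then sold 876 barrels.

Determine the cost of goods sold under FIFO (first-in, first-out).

Sale 1 (876) [FIFO — oldest first]: 366 @ $5 + 155 @ $6 + 252 @ $8 + 103 @ $6 = $5,394
Ending inventory: 287 @ $6 = $1,722
Check: goods available $7,116 = COGS $5,394 + ending $1,722

COGS = $5,394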